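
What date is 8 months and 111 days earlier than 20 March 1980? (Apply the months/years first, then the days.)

March 31, 1979

Going back 8 months and 111 days from March 20, 1980: first the month/year part, then the days.
month 3 − 8 = -5, which is month 7 of year 1979 → July 1979.
Day 20 is valid in July, giving July 20, 1979.
Now subtract 111 days from July 20, 1979.
Going back 20 days from July 20, 1979 reaches the end of the previous month; 111 − 20 = 91 left.
June 1979 has 30 days: 91 − 30 = 61 left.
May 1979 has 31 days: 61 − 31 = 30 left.
April 1979 has 30 days: 30 − 30 = 0 left.
March 1979 has 31 days; 31 − 0 = 31 → March 31, 1979.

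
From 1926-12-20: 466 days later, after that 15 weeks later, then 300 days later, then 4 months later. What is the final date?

September 9, 1929

Counting forward 466 days from December 20, 1926:
December has 31 days, so 31 − 20 = 11 days remain after December 20, 1926; 466 − 11 = 455 left.
January 1927 has 31 days: 455 − 31 = 424 left.
February 1927 has 28 days (1927 is not a leap year): 424 − 28 = 396 left.
March 1927 has 31 days: 396 − 31 = 365 left.
April 1927 has 30 days: 365 − 30 = 335 left.
May 1927 has 31 days: 335 − 31 = 304 left.
June 1927 has 30 days: 304 − 30 = 274 left.
July 1927 has 31 days: 274 − 31 = 243 left.
August 1927 has 31 days: 243 − 31 = 212 left.
September 1927 has 30 days: 212 − 30 = 182 left.
October 1927 has 31 days: 182 − 31 = 151 left.
November 1927 has 30 days: 151 − 30 = 121 left.
December 1927 has 31 days: 121 − 31 = 90 left.
January 1928 has 31 days: 90 − 31 = 59 left.
February 1928 has 29 days (1928 is a leap year): 59 − 29 = 30 left.
30 days into March 1928 → March 30, 1928.
Adding 15 weeks (= 105 days) from March 30, 1928:
March has 31 days, so 31 − 30 = 1 day remains after March 30, 1928; 105 − 1 = 104 left.
April 1928 has 30 days: 104 − 30 = 74 left.
May 1928 has 31 days: 74 − 31 = 43 left.
June 1928 has 30 days: 43 − 30 = 13 left.
13 days into July 1928 → July 13, 1928.
Advancing 300 days from July 13, 1928:
July has 31 days, so 31 − 13 = 18 days remain after July 13, 1928; 300 − 18 = 282 left.
August 1928 has 31 days: 282 − 31 = 251 left.
September 1928 has 30 days: 251 − 30 = 221 left.
October 1928 has 31 days: 221 − 31 = 190 left.
November 1928 has 30 days: 190 − 30 = 160 left.
December 1928 has 31 days: 160 − 31 = 129 left.
January 1929 has 31 days: 129 − 31 = 98 left.
February 1929 has 28 days (1929 is not a leap year): 98 − 28 = 70 left.
March 1929 has 31 days: 70 − 31 = 39 left.
April 1929 has 30 days: 39 − 30 = 9 left.
9 days into May 1929 → May 9, 1929.
Adding 4 months from May 9, 1929:
month 5 + 4 = 9 → September 1929.
Day 9 is valid in September, giving September 9, 1929.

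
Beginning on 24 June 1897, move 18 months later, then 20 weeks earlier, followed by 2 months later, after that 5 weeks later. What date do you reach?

Advancing 18 months from June 24, 1897:
month 6 + 18 = 24, which is month 12 of year 1898 → December 1898.
Day 24 is valid in December, giving December 24, 1898.
Going back 20 weeks (= 140 days) from December 24, 1898:
Going back 24 days from December 24, 1898 reaches the end of the previous month; 140 − 24 = 116 left.
November 1898 has 30 days: 116 − 30 = 86 left.
October 1898 has 31 days: 86 − 31 = 55 left.
September 1898 has 30 days: 55 − 30 = 25 left.
August 1898 has 31 days; 31 − 25 = 6 → August 6, 1898.
Counting forward 2 months from August 6, 1898:
month 8 + 2 = 10 → October 1898.
Day 6 is valid in October, giving October 6, 1898.
Counting forward 5 weeks (= 35 days) from October 6, 1898:
October has 31 days, so 31 − 6 = 25 days remain after October 6, 1898; 35 − 25 = 10 left.
10 days into November 1898 → November 10, 1898.

November 10, 1898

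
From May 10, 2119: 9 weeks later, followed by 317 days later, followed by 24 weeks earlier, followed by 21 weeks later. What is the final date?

Adding 9 weeks (= 63 days) from May 10, 2119:
May has 31 days, so 31 − 10 = 21 days remain after May 10, 2119; 63 − 21 = 42 left.
June 2119 has 30 days: 42 − 30 = 12 left.
12 days into July 2119 → July 12, 2119.
Adding 317 days from July 12, 2119:
July has 31 days, so 31 − 12 = 19 days remain after July 12, 2119; 317 − 19 = 298 left.
August 2119 has 31 days: 298 − 31 = 267 left.
September 2119 has 30 days: 267 − 30 = 237 left.
October 2119 has 31 days: 237 − 31 = 206 left.
November 2119 has 30 days: 206 − 30 = 176 left.
December 2119 has 31 days: 176 − 31 = 145 left.
January 2120 has 31 days: 145 − 31 = 114 left.
February 2120 has 29 days (2120 is a leap year): 114 − 29 = 85 left.
March 2120 has 31 days: 85 − 31 = 54 left.
April 2120 has 30 days: 54 − 30 = 24 left.
24 days into May 2120 → May 24, 2120.
Subtracting 24 weeks (= 168 days) from May 24, 2120:
Going back 24 days from May 24, 2120 reaches the end of the previous month; 168 − 24 = 144 left.
April 2120 has 30 days: 144 − 30 = 114 left.
March 2120 has 31 days: 114 − 31 = 83 left.
February 2120 has 29 days (2120 is a leap year): 83 − 29 = 54 left.
January 2120 has 31 days: 54 − 31 = 23 left.
December 2119 has 31 days; 31 − 23 = 8 → December 8, 2119.
Advancing 21 weeks (= 147 days) from December 8, 2119:
December has 31 days, so 31 − 8 = 23 days remain after December 8, 2119; 147 − 23 = 124 left.
January 2120 has 31 days: 124 − 31 = 93 left.
February 2120 has 29 days (2120 is a leap year): 93 − 29 = 64 left.
March 2120 has 31 days: 64 − 31 = 33 left.
April 2120 has 30 days: 33 − 30 = 3 left.
3 days into May 2120 → May 3, 2120.

May 3, 2120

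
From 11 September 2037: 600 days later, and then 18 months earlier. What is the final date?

November 4, 2037

Advancing 600 days from September 11, 2037:
September has 30 days, so 30 − 11 = 19 days remain after September 11, 2037; 600 − 19 = 581 left.
October 2037 has 31 days: 581 − 31 = 550 left.
November 2037 has 30 days: 550 − 30 = 520 left.
December 2037 has 31 days: 520 − 31 = 489 left.
January 2038 has 31 days: 489 − 31 = 458 left.
February 2038 has 28 days (2038 is not a leap year): 458 − 28 = 430 left.
March 2038 has 31 days: 430 − 31 = 399 left.
April 2038 has 30 days: 399 − 30 = 369 left.
May 2038 has 31 days: 369 − 31 = 338 left.
June 2038 has 30 days: 338 − 30 = 308 left.
July 2038 has 31 days: 308 − 31 = 277 left.
August 2038 has 31 days: 277 − 31 = 246 left.
September 2038 has 30 days: 246 − 30 = 216 left.
October 2038 has 31 days: 216 − 31 = 185 left.
November 2038 has 30 days: 185 − 30 = 155 left.
December 2038 has 31 days: 155 − 31 = 124 left.
January 2039 has 31 days: 124 − 31 = 93 left.
February 2039 has 28 days (2039 is not a leap year): 93 − 28 = 65 left.
March 2039 has 31 days: 65 − 31 = 34 left.
April 2039 has 30 days: 34 − 30 = 4 left.
4 days into May 2039 → May 4, 2039.
Going back 18 months from May 4, 2039:
month 5 − 18 = -13, which is month 11 of year 2037 → November 2037.
Day 4 is valid in November, giving November 4, 2037.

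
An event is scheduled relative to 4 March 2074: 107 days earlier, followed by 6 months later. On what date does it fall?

May 17, 2074

Subtracting 107 days from March 4, 2074:
Going back 4 days from March 4, 2074 reaches the end of the previous month; 107 − 4 = 103 left.
February 2074 has 28 days (2074 is not a leap year): 103 − 28 = 75 left.
January 2074 has 31 days: 75 − 31 = 44 left.
December 2073 has 31 days: 44 − 31 = 13 left.
November 2073 has 30 days; 30 − 13 = 17 → November 17, 2073.
Advancing 6 months from November 17, 2073:
month 11 + 6 = 17, which is month 5 of year 2074 → May 2074.
Day 17 is valid in May, giving May 17, 2074.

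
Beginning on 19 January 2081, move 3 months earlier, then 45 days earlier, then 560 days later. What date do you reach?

Counting back 3 months from January 19, 2081:
month 1 − 3 = -2, which is month 10 of year 2080 → October 2080.
Day 19 is valid in October, giving October 19, 2080.
Subtracting 45 days from October 19, 2080:
Going back 19 days from October 19, 2080 reaches the end of the previous month; 45 − 19 = 26 left.
September 2080 has 30 days; 30 − 26 = 4 → September 4, 2080.
Counting forward 560 days from September 4, 2080:
September has 30 days, so 30 − 4 = 26 days remain after September 4, 2080; 560 − 26 = 534 left.
October 2080 has 31 days: 534 − 31 = 503 left.
November 2080 has 30 days: 503 − 30 = 473 left.
December 2080 has 31 days: 473 − 31 = 442 left.
January 2081 has 31 days: 442 − 31 = 411 left.
February 2081 has 28 days (2081 is not a leap year): 411 − 28 = 383 left.
March 2081 has 31 days: 383 − 31 = 352 left.
April 2081 has 30 days: 352 − 30 = 322 left.
May 2081 has 31 days: 322 − 31 = 291 left.
June 2081 has 30 days: 291 − 30 = 261 left.
July 2081 has 31 days: 261 − 31 = 230 left.
August 2081 has 31 days: 230 − 31 = 199 left.
September 2081 has 30 days: 199 − 30 = 169 left.
October 2081 has 31 days: 169 − 31 = 138 left.
November 2081 has 30 days: 138 − 30 = 108 left.
December 2081 has 31 days: 108 − 31 = 77 left.
January 2082 has 31 days: 77 − 31 = 46 left.
February 2082 has 28 days (2082 is not a leap year): 46 − 28 = 18 left.
18 days into March 2082 → March 18, 2082.

March 18, 2082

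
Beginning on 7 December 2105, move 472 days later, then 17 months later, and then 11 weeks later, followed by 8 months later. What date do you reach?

Advancing 472 days from December 7, 2105:
December has 31 days, so 31 − 7 = 24 days remain after December 7, 2105; 472 − 24 = 448 left.
January 2106 has 31 days: 448 − 31 = 417 left.
February 2106 has 28 days (2106 is not a leap year): 417 − 28 = 389 left.
March 2106 has 31 days: 389 − 31 = 358 left.
April 2106 has 30 days: 358 − 30 = 328 left.
May 2106 has 31 days: 328 − 31 = 297 left.
June 2106 has 30 days: 297 − 30 = 267 left.
July 2106 has 31 days: 267 − 31 = 236 left.
August 2106 has 31 days: 236 − 31 = 205 left.
September 2106 has 30 days: 205 − 30 = 175 left.
October 2106 has 31 days: 175 − 31 = 144 left.
November 2106 has 30 days: 144 − 30 = 114 left.
December 2106 has 31 days: 114 − 31 = 83 left.
January 2107 has 31 days: 83 − 31 = 52 left.
February 2107 has 28 days (2107 is not a leap year): 52 − 28 = 24 left.
24 days into March 2107 → March 24, 2107.
Adding 17 months from March 24, 2107:
month 3 + 17 = 20, which is month 8 of year 2108 → August 2108.
Day 24 is valid in August, giving August 24, 2108.
Advancing 11 weeks (= 77 days) from August 24, 2108:
August has 31 days, so 31 − 24 = 7 days remain after August 24, 2108; 77 − 7 = 70 left.
September 2108 has 30 days: 70 − 30 = 40 left.
October 2108 has 31 days: 40 − 31 = 9 left.
9 days into November 2108 → November 9, 2108.
Adding 8 months from November 9, 2108:
month 11 + 8 = 19, which is month 7 of year 2109 → July 2109.
Day 9 is valid in July, giving July 9, 2109.

July 9, 2109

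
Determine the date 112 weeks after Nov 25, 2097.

Adding 112 weeks = 784 days from November 25, 2097.
November has 30 days, so 30 − 25 = 5 days remain after November 25, 2097; 784 − 5 = 779 left.
December 2097 has 31 days: 779 − 31 = 748 left.
January 2098 has 31 days: 748 − 31 = 717 left.
February 2098 has 28 days (2098 is not a leap year): 717 − 28 = 689 left.
March 2098 has 31 days: 689 − 31 = 658 left.
April 2098 has 30 days: 658 − 30 = 628 left.
May 2098 has 31 days: 628 − 31 = 597 left.
June 2098 has 30 days: 597 − 30 = 567 left.
July 2098 has 31 days: 567 − 31 = 536 left.
August 2098 has 31 days: 536 − 31 = 505 left.
September 2098 has 30 days: 505 − 30 = 475 left.
October 2098 has 31 days: 475 − 31 = 444 left.
November 2098 has 30 days: 444 − 30 = 414 left.
December 2098 has 31 days: 414 − 31 = 383 left.
January 2099 has 31 days: 383 − 31 = 352 left.
February 2099 has 28 days (2099 is not a leap year): 352 − 28 = 324 left.
March 2099 has 31 days: 324 − 31 = 293 left.
April 2099 has 30 days: 293 − 30 = 263 left.
May 2099 has 31 days: 263 − 31 = 232 left.
June 2099 has 30 days: 232 − 30 = 202 left.
July 2099 has 31 days: 202 − 31 = 171 left.
August 2099 has 31 days: 171 − 31 = 140 left.
September 2099 has 30 days: 140 − 30 = 110 left.
October 2099 has 31 days: 110 − 31 = 79 left.
November 2099 has 30 days: 79 − 30 = 49 left.
December 2099 has 31 days: 49 − 31 = 18 left.
18 days into January 2100 → January 18, 2100.

January 18, 2100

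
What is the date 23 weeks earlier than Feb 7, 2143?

August 30, 2142

Going back 23 weeks = 161 days from February 7, 2143.
Going back 7 days from February 7, 2143 reaches the end of the previous month; 161 − 7 = 154 left.
January 2143 has 31 days: 154 − 31 = 123 left.
December 2142 has 31 days: 123 − 31 = 92 left.
November 2142 has 30 days: 92 − 30 = 62 left.
October 2142 has 31 days: 62 − 31 = 31 left.
September 2142 has 30 days: 31 − 30 = 1 left.
August 2142 has 31 days; 31 − 1 = 30 → August 30, 2142.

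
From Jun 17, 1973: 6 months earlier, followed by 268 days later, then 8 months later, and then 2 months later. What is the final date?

Subtracting 6 months from June 17, 1973:
month 6 − 6 = 0, which is month 12 of year 1972 → December 1972.
Day 17 is valid in December, giving December 17, 1972.
Adding 268 days from December 17, 1972:
December has 31 days, so 31 − 17 = 14 days remain after December 17, 1972; 268 − 14 = 254 left.
January 1973 has 31 days: 254 − 31 = 223 left.
February 1973 has 28 days (1973 is not a leap year): 223 − 28 = 195 left.
March 1973 has 31 days: 195 − 31 = 164 left.
April 1973 has 30 days: 164 − 30 = 134 left.
May 1973 has 31 days: 134 − 31 = 103 left.
June 1973 has 30 days: 103 − 30 = 73 left.
July 1973 has 31 days: 73 − 31 = 42 left.
August 1973 has 31 days: 42 − 31 = 11 left.
11 days into September 1973 → September 11, 1973.
Adding 8 months from September 11, 1973:
month 9 + 8 = 17, which is month 5 of year 1974 → May 1974.
Day 11 is valid in May, giving May 11, 1974.
Adding 2 months from May 11, 1974:
month 5 + 2 = 7 → July 1974.
Day 11 is valid in July, giving July 11, 1974.

July 11, 1974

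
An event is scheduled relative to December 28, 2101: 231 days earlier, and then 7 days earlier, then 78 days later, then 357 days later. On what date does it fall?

July 13, 2102

Subtracting 231 days from December 28, 2101:
Going back 28 days from December 28, 2101 reaches the end of the previous month; 231 − 28 = 203 left.
November 2101 has 30 days: 203 − 30 = 173 left.
October 2101 has 31 days: 173 − 31 = 142 left.
September 2101 has 30 days: 142 − 30 = 112 left.
August 2101 has 31 days: 112 − 31 = 81 left.
July 2101 has 31 days: 81 − 31 = 50 left.
June 2101 has 30 days: 50 − 30 = 20 left.
May 2101 has 31 days; 31 − 20 = 11 → May 11, 2101.
Going back 7 days from May 11, 2101:
11 − 7 = 4, still in May 2101.
Adding 78 days from May 4, 2101:
May has 31 days, so 31 − 4 = 27 days remain after May 4, 2101; 78 − 27 = 51 left.
June 2101 has 30 days: 51 − 30 = 21 left.
21 days into July 2101 → July 21, 2101.
Advancing 357 days from July 21, 2101:
July has 31 days, so 31 − 21 = 10 days remain after July 21, 2101; 357 − 10 = 347 left.
August 2101 has 31 days: 347 − 31 = 316 left.
September 2101 has 30 days: 316 − 30 = 286 left.
October 2101 has 31 days: 286 − 31 = 255 left.
November 2101 has 30 days: 255 − 30 = 225 left.
December 2101 has 31 days: 225 − 31 = 194 left.
January 2102 has 31 days: 194 − 31 = 163 left.
February 2102 has 28 days (2102 is not a leap year): 163 − 28 = 135 left.
March 2102 has 31 days: 135 − 31 = 104 left.
April 2102 has 30 days: 104 − 30 = 74 left.
May 2102 has 31 days: 74 − 31 = 43 left.
June 2102 has 30 days: 43 − 30 = 13 left.
13 days into July 2102 → July 13, 2102.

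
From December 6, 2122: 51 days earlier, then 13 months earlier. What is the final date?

Counting back 51 days from December 6, 2122:
Going back 6 days from December 6, 2122 reaches the end of the previous month; 51 − 6 = 45 left.
November 2122 has 30 days: 45 − 30 = 15 left.
October 2122 has 31 days; 31 − 15 = 16 → October 16, 2122.
Subtracting 13 months from October 16, 2122:
month 10 − 13 = -3, which is month 9 of year 2121 → September 2121.
Day 16 is valid in September, giving September 16, 2121.

September 16, 2121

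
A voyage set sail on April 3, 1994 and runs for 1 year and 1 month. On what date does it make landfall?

Adding 1 year and 1 month from April 3, 1994.
+1 year → 1995; month 4 + 1 = 5 → May 1995.
Day 3 is valid in May, giving May 3, 1995.

May 3, 1995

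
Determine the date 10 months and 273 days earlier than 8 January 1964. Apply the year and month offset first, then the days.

June 8, 1962

Going back 10 months and 273 days from January 8, 1964: first the month/year part, then the days.
month 1 − 10 = -9, which is month 3 of year 1963 → March 1963.
Day 8 is valid in March, giving March 8, 1963.
Now subtract 273 days from March 8, 1963.
Going back 8 days from March 8, 1963 reaches the end of the previous month; 273 − 8 = 265 left.
February 1963 has 28 days (1963 is not a leap year): 265 − 28 = 237 left.
January 1963 has 31 days: 237 − 31 = 206 left.
December 1962 has 31 days: 206 − 31 = 175 left.
November 1962 has 30 days: 175 − 30 = 145 left.
October 1962 has 31 days: 145 − 31 = 114 left.
September 1962 has 30 days: 114 − 30 = 84 left.
August 1962 has 31 days: 84 − 31 = 53 left.
July 1962 has 31 days: 53 − 31 = 22 left.
June 1962 has 30 days; 30 − 22 = 8 → June 8, 1962.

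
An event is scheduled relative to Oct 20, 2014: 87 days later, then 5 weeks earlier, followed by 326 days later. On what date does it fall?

Adding 87 days from October 20, 2014:
October has 31 days, so 31 − 20 = 11 days remain after October 20, 2014; 87 − 11 = 76 left.
November 2014 has 30 days: 76 − 30 = 46 left.
December 2014 has 31 days: 46 − 31 = 15 left.
15 days into January 2015 → January 15, 2015.
Going back 5 weeks (= 35 days) from January 15, 2015:
Going back 15 days from January 15, 2015 reaches the end of the previous month; 35 − 15 = 20 left.
December 2014 has 31 days; 31 − 20 = 11 → December 11, 2014.
Adding 326 days from December 11, 2014:
December has 31 days, so 31 − 11 = 20 days remain after December 11, 2014; 326 − 20 = 306 left.
January 2015 has 31 days: 306 − 31 = 275 left.
February 2015 has 28 days (2015 is not a leap year): 275 − 28 = 247 left.
March 2015 has 31 days: 247 − 31 = 216 left.
April 2015 has 30 days: 216 − 30 = 186 left.
May 2015 has 31 days: 186 − 31 = 155 left.
June 2015 has 30 days: 155 − 30 = 125 left.
July 2015 has 31 days: 125 − 31 = 94 left.
August 2015 has 31 days: 94 − 31 = 63 left.
September 2015 has 30 days: 63 − 30 = 33 left.
October 2015 has 31 days: 33 − 31 = 2 left.
2 days into November 2015 → November 2, 2015.

November 2, 2015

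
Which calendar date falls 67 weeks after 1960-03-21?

July 3, 1961

Advancing 67 weeks = 469 days from March 21, 1960.
March has 31 days, so 31 − 21 = 10 days remain after March 21, 1960; 469 − 10 = 459 left.
April 1960 has 30 days: 459 − 30 = 429 left.
May 1960 has 31 days: 429 − 31 = 398 left.
June 1960 has 30 days: 398 − 30 = 368 left.
July 1960 has 31 days: 368 − 31 = 337 left.
August 1960 has 31 days: 337 − 31 = 306 left.
September 1960 has 30 days: 306 − 30 = 276 left.
October 1960 has 31 days: 276 − 31 = 245 left.
November 1960 has 30 days: 245 − 30 = 215 left.
December 1960 has 31 days: 215 − 31 = 184 left.
January 1961 has 31 days: 184 − 31 = 153 left.
February 1961 has 28 days (1961 is not a leap year): 153 − 28 = 125 left.
March 1961 has 31 days: 125 − 31 = 94 left.
April 1961 has 30 days: 94 − 30 = 64 left.
May 1961 has 31 days: 64 − 31 = 33 left.
June 1961 has 30 days: 33 − 30 = 3 left.
3 days into July 1961 → July 3, 1961.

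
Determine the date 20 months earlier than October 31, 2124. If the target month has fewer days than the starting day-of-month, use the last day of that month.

February 28, 2123

Going back 20 months from October 31, 2124.
month 10 − 20 = -10, which is month 2 of year 2123 → February 2123.
February 2123 has only 28 days (2123 is not a leap year — relevant if February), and the start was day 31, so the date clamps to February 28, 2123.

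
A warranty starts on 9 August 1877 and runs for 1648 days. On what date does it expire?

Advancing 1648 days from August 9, 1877.
August has 31 days, so 31 − 9 = 22 days remain after August 9, 1877; 1648 − 22 = 1626 left.
September 1877 has 30 days: 1626 − 30 = 1596 left.
October 1877 has 31 days: 1596 − 31 = 1565 left.
November 1877 has 30 days: 1565 − 30 = 1535 left.
December 1877 has 31 days: 1535 − 31 = 1504 left.
January 1878 has 31 days: 1504 − 31 = 1473 left.
February 1878 has 28 days (1878 is not a leap year): 1473 − 28 = 1445 left.
March 1878 has 31 days: 1445 − 31 = 1414 left.
April 1878 has 30 days: 1414 − 30 = 1384 left.
May 1878 has 31 days: 1384 − 31 = 1353 left.
June 1878 has 30 days: 1353 − 30 = 1323 left.
July 1878 has 31 days: 1323 − 31 = 1292 left.
August 1878 has 31 days: 1292 − 31 = 1261 left.
September 1878 has 30 days: 1261 − 30 = 1231 left.
October 1878 has 31 days: 1231 − 31 = 1200 left.
November 1878 has 30 days: 1200 − 30 = 1170 left.
December 1878 has 31 days: 1170 − 31 = 1139 left.
January 1879 has 31 days: 1139 − 31 = 1108 left.
February 1879 has 28 days (1879 is not a leap year): 1108 − 28 = 1080 left.
March 1879 has 31 days: 1080 − 31 = 1049 left.
April 1879 has 30 days: 1049 − 30 = 1019 left.
May 1879 has 31 days: 1019 − 31 = 988 left.
June 1879 has 30 days: 988 − 30 = 958 left.
July 1879 has 31 days: 958 − 31 = 927 left.
August 1879 has 31 days: 927 − 31 = 896 left.
September 1879 has 30 days: 896 − 30 = 866 left.
October 1879 has 31 days: 866 − 31 = 835 left.
November 1879 has 30 days: 835 − 30 = 805 left.
December 1879 has 31 days: 805 − 31 = 774 left.
January 1880 has 31 days: 774 − 31 = 743 left.
February 1880 has 29 days (1880 is a leap year): 743 − 29 = 714 left.
March 1880 has 31 days: 714 − 31 = 683 left.
April 1880 has 30 days: 683 − 30 = 653 left.
May 1880 has 31 days: 653 − 31 = 622 left.
June 1880 has 30 days: 622 − 30 = 592 left.
July 1880 has 31 days: 592 − 31 = 561 left.
August 1880 has 31 days: 561 − 31 = 530 left.
September 1880 has 30 days: 530 − 30 = 500 left.
October 1880 has 31 days: 500 − 31 = 469 left.
November 1880 has 30 days: 469 − 30 = 439 left.
December 1880 has 31 days: 439 − 31 = 408 left.
January 1881 has 31 days: 408 − 31 = 377 left.
February 1881 has 28 days (1881 is not a leap year): 377 − 28 = 349 left.
March 1881 has 31 days: 349 − 31 = 318 left.
April 1881 has 30 days: 318 − 30 = 288 left.
May 1881 has 31 days: 288 − 31 = 257 left.
June 1881 has 30 days: 257 − 30 = 227 left.
July 1881 has 31 days: 227 − 31 = 196 left.
August 1881 has 31 days: 196 − 31 = 165 left.
September 1881 has 30 days: 165 − 30 = 135 left.
October 1881 has 31 days: 135 − 31 = 104 left.
November 1881 has 30 days: 104 − 30 = 74 left.
December 1881 has 31 days: 74 − 31 = 43 left.
January 1882 has 31 days: 43 − 31 = 12 left.
12 days into February 1882 → February 12, 1882.

February 12, 1882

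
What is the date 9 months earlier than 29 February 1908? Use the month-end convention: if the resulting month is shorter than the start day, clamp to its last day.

Going back 9 months from February 29, 1908.
month 2 − 9 = -7, which is month 5 of year 1907 → May 1907.
Day 29 is valid in May, giving May 29, 1907.

May 29, 1907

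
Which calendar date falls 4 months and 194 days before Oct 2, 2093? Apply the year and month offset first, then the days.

November 20, 2092

Subtracting 4 months and 194 days from October 2, 2093: first the month/year part, then the days.
month 10 − 4 = 6 → June 2093.
Day 2 is valid in June, giving June 2, 2093.
Now subtract 194 days from June 2, 2093.
Going back 2 days from June 2, 2093 reaches the end of the previous month; 194 − 2 = 192 left.
May 2093 has 31 days: 192 − 31 = 161 left.
April 2093 has 30 days: 161 − 30 = 131 left.
March 2093 has 31 days: 131 − 31 = 100 left.
February 2093 has 28 days (2093 is not a leap year): 100 − 28 = 72 left.
January 2093 has 31 days: 72 − 31 = 41 left.
December 2092 has 31 days: 41 − 31 = 10 left.
November 2092 has 30 days; 30 − 10 = 20 → November 20, 2092.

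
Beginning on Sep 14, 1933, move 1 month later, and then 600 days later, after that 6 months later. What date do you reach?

Advancing 1 month from September 14, 1933:
month 9 + 1 = 10 → October 1933.
Day 14 is valid in October, giving October 14, 1933.
Advancing 600 days from October 14, 1933:
October has 31 days, so 31 − 14 = 17 days remain after October 14, 1933; 600 − 17 = 583 left.
November 1933 has 30 days: 583 − 30 = 553 left.
December 1933 has 31 days: 553 − 31 = 522 left.
January 1934 has 31 days: 522 − 31 = 491 left.
February 1934 has 28 days (1934 is not a leap year): 491 − 28 = 463 left.
March 1934 has 31 days: 463 − 31 = 432 left.
April 1934 has 30 days: 432 − 30 = 402 left.
May 1934 has 31 days: 402 − 31 = 371 left.
June 1934 has 30 days: 371 − 30 = 341 left.
July 1934 has 31 days: 341 − 31 = 310 left.
August 1934 has 31 days: 310 − 31 = 279 left.
September 1934 has 30 days: 279 − 30 = 249 left.
October 1934 has 31 days: 249 − 31 = 218 left.
November 1934 has 30 days: 218 − 30 = 188 left.
December 1934 has 31 days: 188 − 31 = 157 left.
January 1935 has 31 days: 157 − 31 = 126 left.
February 1935 has 28 days (1935 is not a leap year): 126 − 28 = 98 left.
March 1935 has 31 days: 98 − 31 = 67 left.
April 1935 has 30 days: 67 − 30 = 37 left.
May 1935 has 31 days: 37 − 31 = 6 left.
6 days into June 1935 → June 6, 1935.
Counting forward 6 months from June 6, 1935:
month 6 + 6 = 12 → December 1935.
Day 6 is valid in December, giving December 6, 1935.

December 6, 1935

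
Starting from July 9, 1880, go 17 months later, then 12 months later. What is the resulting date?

December 9, 1882

Advancing 17 months from July 9, 1880:
month 7 + 17 = 24, which is month 12 of year 1881 → December 1881.
Day 9 is valid in December, giving December 9, 1881.
Counting forward 12 months from December 9, 1881:
month 12 + 12 = 24, which is month 12 of year 1882 → December 1882.
Day 9 is valid in December, giving December 9, 1882.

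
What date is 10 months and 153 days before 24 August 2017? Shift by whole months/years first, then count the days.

May 24, 2016

Counting back 10 months and 153 days from August 24, 2017: first the month/year part, then the days.
month 8 − 10 = -2, which is month 10 of year 2016 → October 2016.
Day 24 is valid in October, giving October 24, 2016.
Now subtract 153 days from October 24, 2016.
Going back 24 days from October 24, 2016 reaches the end of the previous month; 153 − 24 = 129 left.
September 2016 has 30 days: 129 − 30 = 99 left.
August 2016 has 31 days: 99 − 31 = 68 left.
July 2016 has 31 days: 68 − 31 = 37 left.
June 2016 has 30 days: 37 − 30 = 7 left.
May 2016 has 31 days; 31 − 7 = 24 → May 24, 2016.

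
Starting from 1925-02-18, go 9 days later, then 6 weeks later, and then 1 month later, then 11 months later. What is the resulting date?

Advancing 9 days from February 18, 1925:
February has 28 days; 18 + 9 = 27, still in February.
Advancing 6 weeks (= 42 days) from February 27, 1925:
February has 28 days, so 28 − 27 = 1 day remains after February 27, 1925; 42 − 1 = 41 left.
March 1925 has 31 days: 41 − 31 = 10 left.
10 days into April 1925 → April 10, 1925.
Counting forward 1 month from April 10, 1925:
month 4 + 1 = 5 → May 1925.
Day 10 is valid in May, giving May 10, 1925.
Advancing 11 months from May 10, 1925:
month 5 + 11 = 16, which is month 4 of year 1926 → April 1926.
Day 10 is valid in April, giving April 10, 1926.

April 10, 1926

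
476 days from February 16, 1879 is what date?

June 6, 1880

Counting forward 476 days from February 16, 1879.
February has 28 days, so 28 − 16 = 12 days remain after February 16, 1879; 476 − 12 = 464 left.
March 1879 has 31 days: 464 − 31 = 433 left.
April 1879 has 30 days: 433 − 30 = 403 left.
May 1879 has 31 days: 403 − 31 = 372 left.
June 1879 has 30 days: 372 − 30 = 342 left.
July 1879 has 31 days: 342 − 31 = 311 left.
August 1879 has 31 days: 311 − 31 = 280 left.
September 1879 has 30 days: 280 − 30 = 250 left.
October 1879 has 31 days: 250 − 31 = 219 left.
November 1879 has 30 days: 219 − 30 = 189 left.
December 1879 has 31 days: 189 − 31 = 158 left.
January 1880 has 31 days: 158 − 31 = 127 left.
February 1880 has 29 days (1880 is a leap year): 127 − 29 = 98 left.
March 1880 has 31 days: 98 − 31 = 67 left.
April 1880 has 30 days: 67 − 30 = 37 left.
May 1880 has 31 days: 37 − 31 = 6 left.
6 days into June 1880 → June 6, 1880.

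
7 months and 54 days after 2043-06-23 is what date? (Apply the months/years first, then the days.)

Advancing 7 months and 54 days from June 23, 2043: first the month/year part, then the days.
month 6 + 7 = 13, which is month 1 of year 2044 → January 2044.
Day 23 is valid in January, giving January 23, 2044.
Now add 54 days from January 23, 2044.
January has 31 days, so 31 − 23 = 8 days remain after January 23, 2044; 54 − 8 = 46 left.
February 2044 has 29 days (2044 is a leap year): 46 − 29 = 17 left.
17 days into March 2044 → March 17, 2044.

March 17, 2044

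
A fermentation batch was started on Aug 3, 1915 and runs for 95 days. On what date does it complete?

November 6, 1915

Counting forward 95 days from August 3, 1915.
August has 31 days, so 31 − 3 = 28 days remain after August 3, 1915; 95 − 28 = 67 left.
September 1915 has 30 days: 67 − 30 = 37 left.
October 1915 has 31 days: 37 − 31 = 6 left.
6 days into November 1915 → November 6, 1915.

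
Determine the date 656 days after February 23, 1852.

December 10, 1853

Advancing 656 days from February 23, 1852.
February has 29 days, so 29 − 23 = 6 days remain after February 23, 1852; 656 − 6 = 650 left.
March 1852 has 31 days: 650 − 31 = 619 left.
April 1852 has 30 days: 619 − 30 = 589 left.
May 1852 has 31 days: 589 − 31 = 558 left.
June 1852 has 30 days: 558 − 30 = 528 left.
July 1852 has 31 days: 528 − 31 = 497 left.
August 1852 has 31 days: 497 − 31 = 466 left.
September 1852 has 30 days: 466 − 30 = 436 left.
October 1852 has 31 days: 436 − 31 = 405 left.
November 1852 has 30 days: 405 − 30 = 375 left.
December 1852 has 31 days: 375 − 31 = 344 left.
January 1853 has 31 days: 344 − 31 = 313 left.
February 1853 has 28 days (1853 is not a leap year): 313 − 28 = 285 left.
March 1853 has 31 days: 285 − 31 = 254 left.
April 1853 has 30 days: 254 − 30 = 224 left.
May 1853 has 31 days: 224 − 31 = 193 left.
June 1853 has 30 days: 193 − 30 = 163 left.
July 1853 has 31 days: 163 − 31 = 132 left.
August 1853 has 31 days: 132 − 31 = 101 left.
September 1853 has 30 days: 101 − 30 = 71 left.
October 1853 has 31 days: 71 − 31 = 40 left.
November 1853 has 30 days: 40 − 30 = 10 left.
10 days into December 1853 → December 10, 1853.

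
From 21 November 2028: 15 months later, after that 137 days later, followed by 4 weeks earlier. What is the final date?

June 10, 2030

Advancing 15 months from November 21, 2028:
month 11 + 15 = 26, which is month 2 of year 2030 → February 2030.
Day 21 is valid in February, giving February 21, 2030.
Advancing 137 days from February 21, 2030:
February has 28 days, so 28 − 21 = 7 days remain after February 21, 2030; 137 − 7 = 130 left.
March 2030 has 31 days: 130 − 31 = 99 left.
April 2030 has 30 days: 99 − 30 = 69 left.
May 2030 has 31 days: 69 − 31 = 38 left.
June 2030 has 30 days: 38 − 30 = 8 left.
8 days into July 2030 → July 8, 2030.
Counting back 4 weeks (= 28 days) from July 8, 2030:
Going back 8 days from July 8, 2030 reaches the end of the previous month; 28 − 8 = 20 left.
June 2030 has 30 days; 30 − 20 = 10 → June 10, 2030.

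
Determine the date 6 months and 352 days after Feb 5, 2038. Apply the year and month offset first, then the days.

July 23, 2039

Advancing 6 months and 352 days from February 5, 2038: first the month/year part, then the days.
month 2 + 6 = 8 → August 2038.
Day 5 is valid in August, giving August 5, 2038.
Now add 352 days from August 5, 2038.
August has 31 days, so 31 − 5 = 26 days remain after August 5, 2038; 352 − 26 = 326 left.
September 2038 has 30 days: 326 − 30 = 296 left.
October 2038 has 31 days: 296 − 31 = 265 left.
November 2038 has 30 days: 265 − 30 = 235 left.
December 2038 has 31 days: 235 − 31 = 204 left.
January 2039 has 31 days: 204 − 31 = 173 left.
February 2039 has 28 days (2039 is not a leap year): 173 − 28 = 145 left.
March 2039 has 31 days: 145 − 31 = 114 left.
April 2039 has 30 days: 114 − 30 = 84 left.
May 2039 has 31 days: 84 − 31 = 53 left.
June 2039 has 30 days: 53 − 30 = 23 left.
23 days into July 2039 → July 23, 2039.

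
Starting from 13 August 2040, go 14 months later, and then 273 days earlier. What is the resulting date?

Advancing 14 months from August 13, 2040:
month 8 + 14 = 22, which is month 10 of year 2041 → October 2041.
Day 13 is valid in October, giving October 13, 2041.
Counting back 273 days from October 13, 2041:
Going back 13 days from October 13, 2041 reaches the end of the previous month; 273 − 13 = 260 left.
September 2041 has 30 days: 260 − 30 = 230 left.
August 2041 has 31 days: 230 − 31 = 199 left.
July 2041 has 31 days: 199 − 31 = 168 left.
June 2041 has 30 days: 168 − 30 = 138 left.
May 2041 has 31 days: 138 − 31 = 107 left.
April 2041 has 30 days: 107 − 30 = 77 left.
March 2041 has 31 days: 77 − 31 = 46 left.
February 2041 has 28 days (2041 is not a leap year): 46 − 28 = 18 left.
January 2041 has 31 days; 31 − 18 = 13 → January 13, 2041.

January 13, 2041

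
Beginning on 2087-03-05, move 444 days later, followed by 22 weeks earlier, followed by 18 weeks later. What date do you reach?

Adding 444 days from March 5, 2087:
March has 31 days, so 31 − 5 = 26 days remain after March 5, 2087; 444 − 26 = 418 left.
April 2087 has 30 days: 418 − 30 = 388 left.
May 2087 has 31 days: 388 − 31 = 357 left.
June 2087 has 30 days: 357 − 30 = 327 left.
July 2087 has 31 days: 327 − 31 = 296 left.
August 2087 has 31 days: 296 − 31 = 265 left.
September 2087 has 30 days: 265 − 30 = 235 left.
October 2087 has 31 days: 235 − 31 = 204 left.
November 2087 has 30 days: 204 − 30 = 174 left.
December 2087 has 31 days: 174 − 31 = 143 left.
January 2088 has 31 days: 143 − 31 = 112 left.
February 2088 has 29 days (2088 is a leap year): 112 − 29 = 83 left.
March 2088 has 31 days: 83 − 31 = 52 left.
April 2088 has 30 days: 52 − 30 = 22 left.
22 days into May 2088 → May 22, 2088.
Subtracting 22 weeks (= 154 days) from May 22, 2088:
Going back 22 days from May 22, 2088 reaches the end of the previous month; 154 − 22 = 132 left.
April 2088 has 30 days: 132 − 30 = 102 left.
March 2088 has 31 days: 102 − 31 = 71 left.
February 2088 has 29 days (2088 is a leap year): 71 − 29 = 42 left.
January 2088 has 31 days: 42 − 31 = 11 left.
December 2087 has 31 days; 31 − 11 = 20 → December 20, 2087.
Advancing 18 weeks (= 126 days) from December 20, 2087:
December has 31 days, so 31 − 20 = 11 days remain after December 20, 2087; 126 − 11 = 115 left.
January 2088 has 31 days: 115 − 31 = 84 left.
February 2088 has 29 days (2088 is a leap year): 84 − 29 = 55 left.
March 2088 has 31 days: 55 − 31 = 24 left.
24 days into April 2088 → April 24, 2088.

April 24, 2088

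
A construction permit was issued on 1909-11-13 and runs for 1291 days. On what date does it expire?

May 27, 1913

Counting forward 1291 days from November 13, 1909.
November has 30 days, so 30 − 13 = 17 days remain after November 13, 1909; 1291 − 17 = 1274 left.
December 1909 has 31 days: 1274 − 31 = 1243 left.
January 1910 has 31 days: 1243 − 31 = 1212 left.
February 1910 has 28 days (1910 is not a leap year): 1212 − 28 = 1184 left.
March 1910 has 31 days: 1184 − 31 = 1153 left.
April 1910 has 30 days: 1153 − 30 = 1123 left.
May 1910 has 31 days: 1123 − 31 = 1092 left.
June 1910 has 30 days: 1092 − 30 = 1062 left.
July 1910 has 31 days: 1062 − 31 = 1031 left.
August 1910 has 31 days: 1031 − 31 = 1000 left.
September 1910 has 30 days: 1000 − 30 = 970 left.
October 1910 has 31 days: 970 − 31 = 939 left.
November 1910 has 30 days: 939 − 30 = 909 left.
December 1910 has 31 days: 909 − 31 = 878 left.
January 1911 has 31 days: 878 − 31 = 847 left.
February 1911 has 28 days (1911 is not a leap year): 847 − 28 = 819 left.
March 1911 has 31 days: 819 − 31 = 788 left.
April 1911 has 30 days: 788 − 30 = 758 left.
May 1911 has 31 days: 758 − 31 = 727 left.
June 1911 has 30 days: 727 − 30 = 697 left.
July 1911 has 31 days: 697 − 31 = 666 left.
August 1911 has 31 days: 666 − 31 = 635 left.
September 1911 has 30 days: 635 − 30 = 605 left.
October 1911 has 31 days: 605 − 31 = 574 left.
November 1911 has 30 days: 574 − 30 = 544 left.
December 1911 has 31 days: 544 − 31 = 513 left.
January 1912 has 31 days: 513 − 31 = 482 left.
February 1912 has 29 days (1912 is a leap year): 482 − 29 = 453 left.
March 1912 has 31 days: 453 − 31 = 422 left.
April 1912 has 30 days: 422 − 30 = 392 left.
May 1912 has 31 days: 392 − 31 = 361 left.
June 1912 has 30 days: 361 − 30 = 331 left.
July 1912 has 31 days: 331 − 31 = 300 left.
August 1912 has 31 days: 300 − 31 = 269 left.
September 1912 has 30 days: 269 − 30 = 239 left.
October 1912 has 31 days: 239 − 31 = 208 left.
November 1912 has 30 days: 208 − 30 = 178 left.
December 1912 has 31 days: 178 − 31 = 147 left.
January 1913 has 31 days: 147 − 31 = 116 left.
February 1913 has 28 days (1913 is not a leap year): 116 − 28 = 88 left.
March 1913 has 31 days: 88 − 31 = 57 left.
April 1913 has 30 days: 57 − 30 = 27 left.
27 days into May 1913 → May 27, 1913.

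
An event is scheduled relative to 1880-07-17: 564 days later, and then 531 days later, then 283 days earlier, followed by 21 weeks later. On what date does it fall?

Adding 564 days from July 17, 1880:
July has 31 days, so 31 − 17 = 14 days remain after July 17, 1880; 564 − 14 = 550 left.
August 1880 has 31 days: 550 − 31 = 519 left.
September 1880 has 30 days: 519 − 30 = 489 left.
October 1880 has 31 days: 489 − 31 = 458 left.
November 1880 has 30 days: 458 − 30 = 428 left.
December 1880 has 31 days: 428 − 31 = 397 left.
January 1881 has 31 days: 397 − 31 = 366 left.
February 1881 has 28 days (1881 is not a leap year): 366 − 28 = 338 left.
March 1881 has 31 days: 338 − 31 = 307 left.
April 1881 has 30 days: 307 − 30 = 277 left.
May 1881 has 31 days: 277 − 31 = 246 left.
June 1881 has 30 days: 246 − 30 = 216 left.
July 1881 has 31 days: 216 − 31 = 185 left.
August 1881 has 31 days: 185 − 31 = 154 left.
September 1881 has 30 days: 154 − 30 = 124 left.
October 1881 has 31 days: 124 − 31 = 93 left.
November 1881 has 30 days: 93 − 30 = 63 left.
December 1881 has 31 days: 63 − 31 = 32 left.
January 1882 has 31 days: 32 − 31 = 1 left.
1 day into February 1882 → February 1, 1882.
Advancing 531 days from February 1, 1882:
February has 28 days, so 28 − 1 = 27 days remain after February 1, 1882; 531 − 27 = 504 left.
March 1882 has 31 days: 504 − 31 = 473 left.
April 1882 has 30 days: 473 − 30 = 443 left.
May 1882 has 31 days: 443 − 31 = 412 left.
June 1882 has 30 days: 412 − 30 = 382 left.
July 1882 has 31 days: 382 − 31 = 351 left.
August 1882 has 31 days: 351 − 31 = 320 left.
September 1882 has 30 days: 320 − 30 = 290 left.
October 1882 has 31 days: 290 − 31 = 259 left.
November 1882 has 30 days: 259 − 30 = 229 left.
December 1882 has 31 days: 229 − 31 = 198 left.
January 1883 has 31 days: 198 − 31 = 167 left.
February 1883 has 28 days (1883 is not a leap year): 167 − 28 = 139 left.
March 1883 has 31 days: 139 − 31 = 108 left.
April 1883 has 30 days: 108 − 30 = 78 left.
May 1883 has 31 days: 78 − 31 = 47 left.
June 1883 has 30 days: 47 − 30 = 17 left.
17 days into July 1883 → July 17, 1883.
Counting back 283 days from July 17, 1883:
Going back 17 days from July 17, 1883 reaches the end of the previous month; 283 − 17 = 266 left.
June 1883 has 30 days: 266 − 30 = 236 left.
May 1883 has 31 days: 236 − 31 = 205 left.
April 1883 has 30 days: 205 − 30 = 175 left.
March 1883 has 31 days: 175 − 31 = 144 left.
February 1883 has 28 days (1883 is not a leap year): 144 − 28 = 116 left.
January 1883 has 31 days: 116 − 31 = 85 left.
December 1882 has 31 days: 85 − 31 = 54 left.
November 1882 has 30 days: 54 − 30 = 24 left.
October 1882 has 31 days; 31 − 24 = 7 → October 7, 1882.
Advancing 21 weeks (= 147 days) from October 7, 1882:
October has 31 days, so 31 − 7 = 24 days remain after October 7, 1882; 147 − 24 = 123 left.
November 1882 has 30 days: 123 − 30 = 93 left.
December 1882 has 31 days: 93 − 31 = 62 left.
January 1883 has 31 days: 62 − 31 = 31 left.
February 1883 has 28 days (1883 is not a leap year): 31 − 28 = 3 left.
3 days into March 1883 → March 3, 1883.

March 3, 1883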